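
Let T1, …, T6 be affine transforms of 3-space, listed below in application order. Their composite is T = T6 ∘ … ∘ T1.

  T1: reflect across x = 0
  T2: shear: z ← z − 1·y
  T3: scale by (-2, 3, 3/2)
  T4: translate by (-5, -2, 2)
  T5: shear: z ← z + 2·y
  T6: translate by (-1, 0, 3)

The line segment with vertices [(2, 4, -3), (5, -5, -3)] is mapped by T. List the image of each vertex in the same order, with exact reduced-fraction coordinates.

T1 reflect across x = 0: (2, 4, -3) → (-2, 4, -3); (5, -5, -3) → (-5, -5, -3)
T2 shear: z ← z − 1·y: (-2, 4, -3) → (-2, 4, -7); (-5, -5, -3) → (-5, -5, 2)
T3 scale by (-2, 3, 3/2): (-2, 4, -7) → (4, 12, -21/2); (-5, -5, 2) → (10, -15, 3)
T4 translate by (-5, -2, 2): (4, 12, -21/2) → (-1, 10, -17/2); (10, -15, 3) → (5, -17, 5)
T5 shear: z ← z + 2·y: (-1, 10, -17/2) → (-1, 10, 23/2); (5, -17, 5) → (5, -17, -29)
T6 translate by (-1, 0, 3): (-1, 10, 23/2) → (-2, 10, 29/2); (5, -17, -29) → (4, -17, -26)

image vertices: (-2, 10, 29/2), (4, -17, -26)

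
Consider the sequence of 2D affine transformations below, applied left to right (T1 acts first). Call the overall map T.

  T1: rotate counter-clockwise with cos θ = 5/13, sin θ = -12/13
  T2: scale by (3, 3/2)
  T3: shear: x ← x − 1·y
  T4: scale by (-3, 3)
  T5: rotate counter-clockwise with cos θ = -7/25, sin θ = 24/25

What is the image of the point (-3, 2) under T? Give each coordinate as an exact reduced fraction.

T1 rotate counter-clockwise with cos θ = 5/13, sin θ = -12/13: (-3, 2) → (9/13, 46/13)
T2 scale by (3, 3/2): (9/13, 46/13) → (27/13, 69/13)
T3 shear: x ← x − 1·y: (27/13, 69/13) → (-42/13, 69/13)
T4 scale by (-3, 3): (-42/13, 69/13) → (126/13, 207/13)
T5 rotate counter-clockwise with cos θ = -7/25, sin θ = 24/25: (126/13, 207/13) → (-18, 63/13)

T(p) = (-18, 63/13)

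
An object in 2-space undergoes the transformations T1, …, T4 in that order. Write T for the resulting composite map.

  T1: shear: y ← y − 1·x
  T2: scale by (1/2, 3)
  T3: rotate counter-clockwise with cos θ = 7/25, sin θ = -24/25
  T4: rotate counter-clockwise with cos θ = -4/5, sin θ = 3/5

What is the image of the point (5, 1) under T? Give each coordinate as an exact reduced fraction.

T1 shear: y ← y − 1·x: (5, 1) → (5, -4)
T2 scale by (1/2, 3): (5, -4) → (5/2, -12)
T3 rotate counter-clockwise with cos θ = 7/25, sin θ = -24/25: (5/2, -12) → (-541/50, -144/25)
T4 rotate counter-clockwise with cos θ = -4/5, sin θ = 3/5: (-541/50, -144/25) → (1514/125, -471/250)

T(p) = (1514/125, -471/250)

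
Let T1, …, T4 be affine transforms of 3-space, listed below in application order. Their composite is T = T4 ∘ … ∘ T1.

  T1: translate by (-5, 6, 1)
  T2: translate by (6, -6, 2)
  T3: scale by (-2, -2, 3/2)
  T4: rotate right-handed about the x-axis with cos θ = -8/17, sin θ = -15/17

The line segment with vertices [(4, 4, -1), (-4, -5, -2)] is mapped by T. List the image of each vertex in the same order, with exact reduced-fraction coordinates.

image vertices: (-10, 109/17, 96/17), (6, -115/34, -162/17)

T1 translate by (-5, 6, 1): (4, 4, -1) → (-1, 10, 0); (-4, -5, -2) → (-9, 1, -1)
T2 translate by (6, -6, 2): (-1, 10, 0) → (5, 4, 2); (-9, 1, -1) → (-3, -5, 1)
T3 scale by (-2, -2, 3/2): (5, 4, 2) → (-10, -8, 3); (-3, -5, 1) → (6, 10, 3/2)
T4 rotate right-handed about the x-axis with cos θ = -8/17, sin θ = -15/17: (-10, -8, 3) → (-10, 109/17, 96/17); (6, 10, 3/2) → (6, -115/34, -162/17)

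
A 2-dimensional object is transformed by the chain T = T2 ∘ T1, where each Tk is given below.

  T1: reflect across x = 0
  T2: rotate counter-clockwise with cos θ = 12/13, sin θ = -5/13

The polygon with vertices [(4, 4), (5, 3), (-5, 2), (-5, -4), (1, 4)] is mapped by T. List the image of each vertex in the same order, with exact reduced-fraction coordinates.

image vertices: (-28/13, 68/13), (-45/13, 61/13), (70/13, -1/13), (40/13, -73/13), (8/13, 53/13)

T1 reflect across x = 0: (4, 4) → (-4, 4); (5, 3) → (-5, 3); (-5, 2) → (5, 2); (-5, -4) → (5, -4); (1, 4) → (-1, 4)
T2 rotate counter-clockwise with cos θ = 12/13, sin θ = -5/13: (-4, 4) → (-28/13, 68/13); (-5, 3) → (-45/13, 61/13); (5, 2) → (70/13, -1/13); (5, -4) → (40/13, -73/13); (-1, 4) → (8/13, 53/13)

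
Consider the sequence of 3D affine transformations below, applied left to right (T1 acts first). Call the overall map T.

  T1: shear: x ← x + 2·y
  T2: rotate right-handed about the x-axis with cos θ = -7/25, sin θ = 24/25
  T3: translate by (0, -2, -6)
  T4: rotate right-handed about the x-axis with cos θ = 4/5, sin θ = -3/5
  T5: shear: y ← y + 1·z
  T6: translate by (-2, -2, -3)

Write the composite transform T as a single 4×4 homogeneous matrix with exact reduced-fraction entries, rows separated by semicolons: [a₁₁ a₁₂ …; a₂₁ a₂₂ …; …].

T = [1 2 0 -2; 0 161/125 -73/125 -54/5; 0 117/125 44/125 -33/5; 0 0 0 1]

T1 = [1 2 0 0; 0 1 0 0; 0 0 1 0; 0 0 0 1]
T2·T1 = [1 2 0 0; 0 -7/25 -24/25 0; 0 24/25 -7/25 0; 0 0 0 1]
T3·…·T1 = [1 2 0 0; 0 -7/25 -24/25 -2; 0 24/25 -7/25 -6; 0 0 0 1]
T4·…·T1 = [1 2 0 0; 0 44/125 -117/125 -26/5; 0 117/125 44/125 -18/5; 0 0 0 1]
T5·…·T1 = [1 2 0 0; 0 161/125 -73/125 -44/5; 0 117/125 44/125 -18/5; 0 0 0 1]
T6·…·T1 = [1 2 0 -2; 0 161/125 -73/125 -54/5; 0 117/125 44/125 -33/5; 0 0 0 1]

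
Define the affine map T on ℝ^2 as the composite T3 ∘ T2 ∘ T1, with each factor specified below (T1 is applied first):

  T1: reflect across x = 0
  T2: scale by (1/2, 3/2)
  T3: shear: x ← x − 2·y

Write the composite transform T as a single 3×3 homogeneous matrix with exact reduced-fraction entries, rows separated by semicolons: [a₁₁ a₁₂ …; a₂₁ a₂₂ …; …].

T1 = [-1 0 0; 0 1 0; 0 0 1]
T2·T1 = [-1/2 0 0; 0 3/2 0; 0 0 1]
T3·…·T1 = [-1/2 -3 0; 0 3/2 0; 0 0 1]

T = [-1/2 -3 0; 0 3/2 0; 0 0 1]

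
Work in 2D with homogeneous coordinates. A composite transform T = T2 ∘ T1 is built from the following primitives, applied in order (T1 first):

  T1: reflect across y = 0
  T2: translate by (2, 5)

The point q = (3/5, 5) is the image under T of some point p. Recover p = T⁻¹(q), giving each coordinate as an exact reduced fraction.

p = (-7/5, 0)

T1 = [1 0 0; 0 -1 0; 0 0 1]
T2·T1 = [1 0 2; 0 -1 5; 0 0 1]
det M = -1; M⁻¹ = [1 0 -2; 0 -1 5; 0 0 1]
M⁻¹ · (3/5, 5)ᵀ = (-7/5, 0)ᵀ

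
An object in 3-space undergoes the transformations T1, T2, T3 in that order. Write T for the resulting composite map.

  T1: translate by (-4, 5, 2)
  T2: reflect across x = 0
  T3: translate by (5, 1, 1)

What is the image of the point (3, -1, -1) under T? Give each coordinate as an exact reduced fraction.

T(p) = (6, 5, 2)

T1 translate by (-4, 5, 2): (3, -1, -1) → (-1, 4, 1)
T2 reflect across x = 0: (-1, 4, 1) → (1, 4, 1)
T3 translate by (5, 1, 1): (1, 4, 1) → (6, 5, 2)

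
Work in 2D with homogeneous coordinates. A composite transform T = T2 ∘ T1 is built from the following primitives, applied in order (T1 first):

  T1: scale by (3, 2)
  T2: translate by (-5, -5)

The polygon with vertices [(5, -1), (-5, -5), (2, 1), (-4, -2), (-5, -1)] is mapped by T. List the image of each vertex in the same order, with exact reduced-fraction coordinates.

T1 scale by (3, 2): (5, -1) → (15, -2); (-5, -5) → (-15, -10); (2, 1) → (6, 2); (-4, -2) → (-12, -4); (-5, -1) → (-15, -2)
T2 translate by (-5, -5): (15, -2) → (10, -7); (-15, -10) → (-20, -15); (6, 2) → (1, -3); (-12, -4) → (-17, -9); (-15, -2) → (-20, -7)

image vertices: (10, -7), (-20, -15), (1, -3), (-17, -9), (-20, -7)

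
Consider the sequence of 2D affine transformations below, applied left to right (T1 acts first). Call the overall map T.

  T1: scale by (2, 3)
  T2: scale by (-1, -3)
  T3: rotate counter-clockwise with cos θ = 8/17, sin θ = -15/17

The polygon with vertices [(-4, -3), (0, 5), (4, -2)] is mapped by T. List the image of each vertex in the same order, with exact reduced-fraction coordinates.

image vertices: (469/17, 96/17), (-675/17, -360/17), (206/17, 264/17)

T1 scale by (2, 3): (-4, -3) → (-8, -9); (0, 5) → (0, 15); (4, -2) → (8, -6)
T2 scale by (-1, -3): (-8, -9) → (8, 27); (0, 15) → (0, -45); (8, -6) → (-8, 18)
T3 rotate counter-clockwise with cos θ = 8/17, sin θ = -15/17: (8, 27) → (469/17, 96/17); (0, -45) → (-675/17, -360/17); (-8, 18) → (206/17, 264/17)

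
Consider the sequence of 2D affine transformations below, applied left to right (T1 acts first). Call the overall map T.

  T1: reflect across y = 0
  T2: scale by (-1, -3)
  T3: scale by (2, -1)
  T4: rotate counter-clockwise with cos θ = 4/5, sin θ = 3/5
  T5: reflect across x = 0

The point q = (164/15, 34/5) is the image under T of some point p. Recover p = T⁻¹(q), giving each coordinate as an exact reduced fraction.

T1 = [1 0 0; 0 -1 0; 0 0 1]
T2·T1 = [-1 0 0; 0 3 0; 0 0 1]
T3·…·T1 = [-2 0 0; 0 -3 0; 0 0 1]
T4·…·T1 = [-8/5 9/5 0; -6/5 -12/5 0; 0 0 1]
T5·…·T1 = [8/5 -9/5 0; -6/5 -12/5 0; 0 0 1]
det M = -6; M⁻¹ = [2/5 -3/10 0; -1/5 -4/15 0; 0 0 1]
M⁻¹ · (164/15, 34/5)ᵀ = (7/3, -4)ᵀ

p = (7/3, -4)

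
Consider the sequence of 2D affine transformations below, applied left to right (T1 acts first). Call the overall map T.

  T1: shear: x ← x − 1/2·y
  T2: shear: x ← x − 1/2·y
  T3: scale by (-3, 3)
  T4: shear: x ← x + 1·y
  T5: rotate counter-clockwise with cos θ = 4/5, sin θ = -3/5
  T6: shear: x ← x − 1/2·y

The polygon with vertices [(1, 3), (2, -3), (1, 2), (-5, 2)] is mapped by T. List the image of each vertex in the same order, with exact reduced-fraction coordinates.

T1 shear: x ← x − 1/2·y: (1, 3) → (-1/2, 3); (2, -3) → (7/2, -3); (1, 2) → (0, 2); (-5, 2) → (-6, 2)
T2 shear: x ← x − 1/2·y: (-1/2, 3) → (-2, 3); (7/2, -3) → (5, -3); (0, 2) → (-1, 2); (-6, 2) → (-7, 2)
T3 scale by (-3, 3): (-2, 3) → (6, 9); (5, -3) → (-15, -9); (-1, 2) → (3, 6); (-7, 2) → (21, 6)
T4 shear: x ← x + 1·y: (6, 9) → (15, 9); (-15, -9) → (-24, -9); (3, 6) → (9, 6); (21, 6) → (27, 6)
T5 rotate counter-clockwise with cos θ = 4/5, sin θ = -3/5: (15, 9) → (87/5, -9/5); (-24, -9) → (-123/5, 36/5); (9, 6) → (54/5, -3/5); (27, 6) → (126/5, -57/5)
T6 shear: x ← x − 1/2·y: (87/5, -9/5) → (183/10, -9/5); (-123/5, 36/5) → (-141/5, 36/5); (54/5, -3/5) → (111/10, -3/5); (126/5, -57/5) → (309/10, -57/5)

image vertices: (183/10, -9/5), (-141/5, 36/5), (111/10, -3/5), (309/10, -57/5)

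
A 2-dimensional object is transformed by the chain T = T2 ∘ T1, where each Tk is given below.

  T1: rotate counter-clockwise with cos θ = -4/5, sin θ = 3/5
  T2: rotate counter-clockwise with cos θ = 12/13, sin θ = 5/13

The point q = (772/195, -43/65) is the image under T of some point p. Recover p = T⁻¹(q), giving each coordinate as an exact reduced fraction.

p = (-4, -1/3)

T1 = [-4/5 -3/5 0; 3/5 -4/5 0; 0 0 1]
T2·T1 = [-63/65 -16/65 0; 16/65 -63/65 0; 0 0 1]
det M = 1; M⁻¹ = [-63/65 16/65 0; -16/65 -63/65 0; 0 0 1]
M⁻¹ · (772/195, -43/65)ᵀ = (-4, -1/3)ᵀ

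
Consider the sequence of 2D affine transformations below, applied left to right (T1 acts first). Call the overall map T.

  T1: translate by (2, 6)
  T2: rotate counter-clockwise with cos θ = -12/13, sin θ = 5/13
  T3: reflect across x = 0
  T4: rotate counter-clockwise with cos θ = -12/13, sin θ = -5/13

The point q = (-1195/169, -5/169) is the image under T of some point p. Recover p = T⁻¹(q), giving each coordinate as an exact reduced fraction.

p = (3, -1)

T1 = [1 0 2; 0 1 6; 0 0 1]
T2·T1 = [-12/13 -5/13 -54/13; 5/13 -12/13 -62/13; 0 0 1]
T3·…·T1 = [12/13 5/13 54/13; 5/13 -12/13 -62/13; 0 0 1]
T4·…·T1 = [-119/169 -120/169 -958/169; -120/169 119/169 474/169; 0 0 1]
det M = -1; M⁻¹ = [-119/169 -120/169 -2; -120/169 119/169 -6; 0 0 1]
M⁻¹ · (-1195/169, -5/169)ᵀ = (3, -1)ᵀ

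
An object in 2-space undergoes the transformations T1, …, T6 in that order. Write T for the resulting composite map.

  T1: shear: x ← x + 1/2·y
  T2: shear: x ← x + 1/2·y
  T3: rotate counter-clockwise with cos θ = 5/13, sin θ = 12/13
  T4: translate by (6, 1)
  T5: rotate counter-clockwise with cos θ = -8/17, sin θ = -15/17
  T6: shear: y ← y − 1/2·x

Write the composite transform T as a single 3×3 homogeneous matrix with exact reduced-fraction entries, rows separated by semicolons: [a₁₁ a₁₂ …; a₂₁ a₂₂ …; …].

T = [140/221 311/221 -33/17; -241/221 -373/442 -163/34; 0 0 1]

T1 = [1 1/2 0; 0 1 0; 0 0 1]
T2·T1 = [1 1 0; 0 1 0; 0 0 1]
T3·…·T1 = [5/13 -7/13 0; 12/13 17/13 0; 0 0 1]
T4·…·T1 = [5/13 -7/13 6; 12/13 17/13 1; 0 0 1]
T5·…·T1 = [140/221 311/221 -33/17; -171/221 -31/221 -98/17; 0 0 1]
T6·…·T1 = [140/221 311/221 -33/17; -241/221 -373/442 -163/34; 0 0 1]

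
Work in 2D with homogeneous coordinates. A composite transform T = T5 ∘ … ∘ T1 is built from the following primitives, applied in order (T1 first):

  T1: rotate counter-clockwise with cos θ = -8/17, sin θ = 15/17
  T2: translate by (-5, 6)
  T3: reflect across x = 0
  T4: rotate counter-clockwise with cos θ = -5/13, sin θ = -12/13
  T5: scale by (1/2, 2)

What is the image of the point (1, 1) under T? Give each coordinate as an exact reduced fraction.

T1 rotate counter-clockwise with cos θ = -8/17, sin θ = 15/17: (1, 1) → (-23/17, 7/17)
T2 translate by (-5, 6): (-23/17, 7/17) → (-108/17, 109/17)
T3 reflect across x = 0: (-108/17, 109/17) → (108/17, 109/17)
T4 rotate counter-clockwise with cos θ = -5/13, sin θ = -12/13: (108/17, 109/17) → (768/221, -1841/221)
T5 scale by (1/2, 2): (768/221, -1841/221) → (384/221, -3682/221)

T(p) = (384/221, -3682/221)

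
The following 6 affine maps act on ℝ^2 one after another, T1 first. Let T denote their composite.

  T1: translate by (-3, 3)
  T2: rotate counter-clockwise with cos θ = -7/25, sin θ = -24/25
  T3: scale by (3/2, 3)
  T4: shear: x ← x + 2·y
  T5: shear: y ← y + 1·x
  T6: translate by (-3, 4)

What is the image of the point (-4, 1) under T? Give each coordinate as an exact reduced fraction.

T(p) = (393/10, 631/10)

T1 translate by (-3, 3): (-4, 1) → (-7, 4)
T2 rotate counter-clockwise with cos θ = -7/25, sin θ = -24/25: (-7, 4) → (29/5, 28/5)
T3 scale by (3/2, 3): (29/5, 28/5) → (87/10, 84/5)
T4 shear: x ← x + 2·y: (87/10, 84/5) → (423/10, 84/5)
T5 shear: y ← y + 1·x: (423/10, 84/5) → (423/10, 591/10)
T6 translate by (-3, 4): (423/10, 591/10) → (393/10, 631/10)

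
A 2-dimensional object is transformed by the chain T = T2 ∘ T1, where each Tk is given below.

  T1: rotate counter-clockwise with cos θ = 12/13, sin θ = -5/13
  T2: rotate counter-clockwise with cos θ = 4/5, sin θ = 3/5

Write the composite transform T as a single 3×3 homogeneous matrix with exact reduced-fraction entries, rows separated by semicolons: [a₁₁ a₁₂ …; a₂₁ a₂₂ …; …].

T1 = [12/13 5/13 0; -5/13 12/13 0; 0 0 1]
T2·T1 = [63/65 -16/65 0; 16/65 63/65 0; 0 0 1]

T = [63/65 -16/65 0; 16/65 63/65 0; 0 0 1]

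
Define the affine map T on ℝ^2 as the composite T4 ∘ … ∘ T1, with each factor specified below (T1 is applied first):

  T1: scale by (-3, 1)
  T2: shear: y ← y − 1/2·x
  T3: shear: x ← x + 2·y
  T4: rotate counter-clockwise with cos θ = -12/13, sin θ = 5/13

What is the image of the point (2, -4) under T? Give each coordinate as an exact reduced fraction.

T1 scale by (-3, 1): (2, -4) → (-6, -4)
T2 shear: y ← y − 1/2·x: (-6, -4) → (-6, -1)
T3 shear: x ← x + 2·y: (-6, -1) → (-8, -1)
T4 rotate counter-clockwise with cos θ = -12/13, sin θ = 5/13: (-8, -1) → (101/13, -28/13)

T(p) = (101/13, -28/13)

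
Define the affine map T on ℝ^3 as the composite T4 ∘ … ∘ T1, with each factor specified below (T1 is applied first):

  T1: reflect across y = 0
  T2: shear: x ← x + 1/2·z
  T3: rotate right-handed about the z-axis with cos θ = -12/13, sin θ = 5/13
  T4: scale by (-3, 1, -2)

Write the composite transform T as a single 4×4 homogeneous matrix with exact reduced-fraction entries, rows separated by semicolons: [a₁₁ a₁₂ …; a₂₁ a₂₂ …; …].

T1 = [1 0 0 0; 0 -1 0 0; 0 0 1 0; 0 0 0 1]
T2·T1 = [1 0 1/2 0; 0 -1 0 0; 0 0 1 0; 0 0 0 1]
T3·…·T1 = [-12/13 5/13 -6/13 0; 5/13 12/13 5/26 0; 0 0 1 0; 0 0 0 1]
T4·…·T1 = [36/13 -15/13 18/13 0; 5/13 12/13 5/26 0; 0 0 -2 0; 0 0 0 1]

T = [36/13 -15/13 18/13 0; 5/13 12/13 5/26 0; 0 0 -2 0; 0 0 0 1]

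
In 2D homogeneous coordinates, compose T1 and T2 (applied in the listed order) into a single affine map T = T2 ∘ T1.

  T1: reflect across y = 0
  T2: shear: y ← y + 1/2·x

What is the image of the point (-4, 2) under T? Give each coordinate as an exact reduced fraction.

T(p) = (-4, -4)

T1 reflect across y = 0: (-4, 2) → (-4, -2)
T2 shear: y ← y + 1/2·x: (-4, -2) → (-4, -4)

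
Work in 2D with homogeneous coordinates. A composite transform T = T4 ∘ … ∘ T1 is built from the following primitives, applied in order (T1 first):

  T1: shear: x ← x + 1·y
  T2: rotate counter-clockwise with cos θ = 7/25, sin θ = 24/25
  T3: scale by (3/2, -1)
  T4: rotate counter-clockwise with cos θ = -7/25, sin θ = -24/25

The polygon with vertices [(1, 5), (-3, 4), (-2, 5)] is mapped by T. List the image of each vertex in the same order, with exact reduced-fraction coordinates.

T1 shear: x ← x + 1·y: (1, 5) → (6, 5); (-3, 4) → (1, 4); (-2, 5) → (3, 5)
T2 rotate counter-clockwise with cos θ = 7/25, sin θ = 24/25: (6, 5) → (-78/25, 179/25); (1, 4) → (-89/25, 52/25); (3, 5) → (-99/25, 107/25)
T3 scale by (3/2, -1): (-78/25, 179/25) → (-117/25, -179/25); (-89/25, 52/25) → (-267/50, -52/25); (-99/25, 107/25) → (-297/50, -107/25)
T4 rotate counter-clockwise with cos θ = -7/25, sin θ = -24/25: (-117/25, -179/25) → (-3477/625, 4061/625); (-267/50, -52/25) → (-627/1250, 3568/625); (-297/50, -107/25) → (-3057/1250, 4313/625)

image vertices: (-3477/625, 4061/625), (-627/1250, 3568/625), (-3057/1250, 4313/625)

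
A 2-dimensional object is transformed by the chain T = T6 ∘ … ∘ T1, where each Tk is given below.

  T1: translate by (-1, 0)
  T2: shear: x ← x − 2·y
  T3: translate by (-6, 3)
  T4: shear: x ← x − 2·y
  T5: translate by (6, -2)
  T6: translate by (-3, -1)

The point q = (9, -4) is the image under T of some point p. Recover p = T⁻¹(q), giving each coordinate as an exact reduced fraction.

p = (3, -4)

T1 = [1 0 -1; 0 1 0; 0 0 1]
T2·T1 = [1 -2 -1; 0 1 0; 0 0 1]
T3·…·T1 = [1 -2 -7; 0 1 3; 0 0 1]
T4·…·T1 = [1 -4 -13; 0 1 3; 0 0 1]
T5·…·T1 = [1 -4 -7; 0 1 1; 0 0 1]
T6·…·T1 = [1 -4 -10; 0 1 0; 0 0 1]
det M = 1; M⁻¹ = [1 4 10; 0 1 0; 0 0 1]
M⁻¹ · (9, -4)ᵀ = (3, -4)ᵀ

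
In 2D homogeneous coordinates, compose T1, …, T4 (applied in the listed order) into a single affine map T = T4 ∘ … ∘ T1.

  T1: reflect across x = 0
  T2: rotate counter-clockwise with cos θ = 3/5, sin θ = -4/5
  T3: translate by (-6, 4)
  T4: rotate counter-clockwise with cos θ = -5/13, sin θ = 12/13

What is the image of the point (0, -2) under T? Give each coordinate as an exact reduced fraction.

T(p) = (22/65, -526/65)

T1 reflect across x = 0: (0, -2) → (0, -2)
T2 rotate counter-clockwise with cos θ = 3/5, sin θ = -4/5: (0, -2) → (-8/5, -6/5)
T3 translate by (-6, 4): (-8/5, -6/5) → (-38/5, 14/5)
T4 rotate counter-clockwise with cos θ = -5/13, sin θ = 12/13: (-38/5, 14/5) → (22/65, -526/65)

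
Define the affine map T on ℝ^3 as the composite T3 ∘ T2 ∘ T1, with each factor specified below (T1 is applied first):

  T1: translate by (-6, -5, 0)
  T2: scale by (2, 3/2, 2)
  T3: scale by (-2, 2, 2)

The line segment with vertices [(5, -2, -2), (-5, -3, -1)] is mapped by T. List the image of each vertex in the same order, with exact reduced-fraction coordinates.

image vertices: (4, -21, -8), (44, -24, -4)

T1 translate by (-6, -5, 0): (5, -2, -2) → (-1, -7, -2); (-5, -3, -1) → (-11, -8, -1)
T2 scale by (2, 3/2, 2): (-1, -7, -2) → (-2, -21/2, -4); (-11, -8, -1) → (-22, -12, -2)
T3 scale by (-2, 2, 2): (-2, -21/2, -4) → (4, -21, -8); (-22, -12, -2) → (44, -24, -4)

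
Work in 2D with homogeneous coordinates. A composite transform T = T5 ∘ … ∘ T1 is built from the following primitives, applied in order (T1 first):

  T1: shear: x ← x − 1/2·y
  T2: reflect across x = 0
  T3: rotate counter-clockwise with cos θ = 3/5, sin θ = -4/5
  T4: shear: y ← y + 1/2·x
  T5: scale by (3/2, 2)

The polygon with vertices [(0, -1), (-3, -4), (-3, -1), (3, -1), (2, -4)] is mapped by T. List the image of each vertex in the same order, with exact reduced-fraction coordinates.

T1 shear: x ← x − 1/2·y: (0, -1) → (1/2, -1); (-3, -4) → (-1, -4); (-3, -1) → (-5/2, -1); (3, -1) → (7/2, -1); (2, -4) → (4, -4)
T2 reflect across x = 0: (1/2, -1) → (-1/2, -1); (-1, -4) → (1, -4); (-5/2, -1) → (5/2, -1); (7/2, -1) → (-7/2, -1); (4, -4) → (-4, -4)
T3 rotate counter-clockwise with cos θ = 3/5, sin θ = -4/5: (-1/2, -1) → (-11/10, -1/5); (1, -4) → (-13/5, -16/5); (5/2, -1) → (7/10, -13/5); (-7/2, -1) → (-29/10, 11/5); (-4, -4) → (-28/5, 4/5)
T4 shear: y ← y + 1/2·x: (-11/10, -1/5) → (-11/10, -3/4); (-13/5, -16/5) → (-13/5, -9/2); (7/10, -13/5) → (7/10, -9/4); (-29/10, 11/5) → (-29/10, 3/4); (-28/5, 4/5) → (-28/5, -2)
T5 scale by (3/2, 2): (-11/10, -3/4) → (-33/20, -3/2); (-13/5, -9/2) → (-39/10, -9); (7/10, -9/4) → (21/20, -9/2); (-29/10, 3/4) → (-87/20, 3/2); (-28/5, -2) → (-42/5, -4)

image vertices: (-33/20, -3/2), (-39/10, -9), (21/20, -9/2), (-87/20, 3/2), (-42/5, -4)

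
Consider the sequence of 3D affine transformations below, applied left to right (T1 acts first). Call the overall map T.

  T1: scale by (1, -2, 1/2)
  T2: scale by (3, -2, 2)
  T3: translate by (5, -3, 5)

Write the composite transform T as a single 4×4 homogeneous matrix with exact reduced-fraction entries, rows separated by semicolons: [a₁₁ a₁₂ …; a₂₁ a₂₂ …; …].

T1 = [1 0 0 0; 0 -2 0 0; 0 0 1/2 0; 0 0 0 1]
T2·T1 = [3 0 0 0; 0 4 0 0; 0 0 1 0; 0 0 0 1]
T3·…·T1 = [3 0 0 5; 0 4 0 -3; 0 0 1 5; 0 0 0 1]

T = [3 0 0 5; 0 4 0 -3; 0 0 1 5; 0 0 0 1]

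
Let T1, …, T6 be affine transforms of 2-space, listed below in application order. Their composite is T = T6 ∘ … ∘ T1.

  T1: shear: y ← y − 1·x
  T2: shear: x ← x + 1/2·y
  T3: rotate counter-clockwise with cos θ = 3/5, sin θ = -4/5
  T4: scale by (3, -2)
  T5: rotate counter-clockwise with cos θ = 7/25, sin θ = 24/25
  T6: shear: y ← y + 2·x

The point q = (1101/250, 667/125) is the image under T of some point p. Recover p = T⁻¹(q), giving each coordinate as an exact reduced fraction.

T1 = [1 0 0; -1 1 0; 0 0 1]
T2·T1 = [1/2 1/2 0; -1 1 0; 0 0 1]
T3·…·T1 = [-1/2 11/10 0; -1 1/5 0; 0 0 1]
T4·…·T1 = [-3/2 33/10 0; 2 -2/5 0; 0 0 1]
T5·…·T1 = [-117/50 327/250 0; -22/25 382/125 0; 0 0 1]
T6·…·T1 = [-117/50 327/250 0; -139/25 709/125 0; 0 0 1]
det M = -6; M⁻¹ = [-709/750 109/500 0; -139/150 39/100 0; 0 0 1]
M⁻¹ · (1101/250, 667/125)ᵀ = (-3, -2)ᵀ

p = (-3, -2)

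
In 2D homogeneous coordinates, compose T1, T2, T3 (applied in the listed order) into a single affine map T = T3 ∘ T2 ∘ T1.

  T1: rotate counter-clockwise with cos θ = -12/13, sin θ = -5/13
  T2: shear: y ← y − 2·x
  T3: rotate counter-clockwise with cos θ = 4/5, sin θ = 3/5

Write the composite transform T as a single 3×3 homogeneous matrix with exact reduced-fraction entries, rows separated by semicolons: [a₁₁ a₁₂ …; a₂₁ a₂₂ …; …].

T = [-21/13 86/65 0; 8/13 -73/65 0; 0 0 1]

T1 = [-12/13 5/13 0; -5/13 -12/13 0; 0 0 1]
T2·T1 = [-12/13 5/13 0; 19/13 -22/13 0; 0 0 1]
T3·…·T1 = [-21/13 86/65 0; 8/13 -73/65 0; 0 0 1]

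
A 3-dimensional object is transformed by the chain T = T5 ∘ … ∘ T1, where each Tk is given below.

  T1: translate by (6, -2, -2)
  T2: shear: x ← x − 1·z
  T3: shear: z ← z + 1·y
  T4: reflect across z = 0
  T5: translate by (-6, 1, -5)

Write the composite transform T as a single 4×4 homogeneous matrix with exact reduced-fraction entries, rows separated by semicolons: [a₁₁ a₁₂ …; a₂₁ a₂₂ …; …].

T1 = [1 0 0 6; 0 1 0 -2; 0 0 1 -2; 0 0 0 1]
T2·T1 = [1 0 -1 8; 0 1 0 -2; 0 0 1 -2; 0 0 0 1]
T3·…·T1 = [1 0 -1 8; 0 1 0 -2; 0 1 1 -4; 0 0 0 1]
T4·…·T1 = [1 0 -1 8; 0 1 0 -2; 0 -1 -1 4; 0 0 0 1]
T5·…·T1 = [1 0 -1 2; 0 1 0 -1; 0 -1 -1 -1; 0 0 0 1]

T = [1 0 -1 2; 0 1 0 -1; 0 -1 -1 -1; 0 0 0 1]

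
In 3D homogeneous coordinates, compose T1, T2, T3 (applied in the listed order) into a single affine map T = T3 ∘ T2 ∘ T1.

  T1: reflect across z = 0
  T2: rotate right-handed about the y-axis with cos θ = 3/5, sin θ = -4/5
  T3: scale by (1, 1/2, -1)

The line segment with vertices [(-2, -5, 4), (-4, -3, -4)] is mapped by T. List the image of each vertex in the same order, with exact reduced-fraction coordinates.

image vertices: (2, -5/2, 4), (-28/5, -3/2, 4/5)

T1 reflect across z = 0: (-2, -5, 4) → (-2, -5, -4); (-4, -3, -4) → (-4, -3, 4)
T2 rotate right-handed about the y-axis with cos θ = 3/5, sin θ = -4/5: (-2, -5, -4) → (2, -5, -4); (-4, -3, 4) → (-28/5, -3, -4/5)
T3 scale by (1, 1/2, -1): (2, -5, -4) → (2, -5/2, 4); (-28/5, -3, -4/5) → (-28/5, -3/2, 4/5)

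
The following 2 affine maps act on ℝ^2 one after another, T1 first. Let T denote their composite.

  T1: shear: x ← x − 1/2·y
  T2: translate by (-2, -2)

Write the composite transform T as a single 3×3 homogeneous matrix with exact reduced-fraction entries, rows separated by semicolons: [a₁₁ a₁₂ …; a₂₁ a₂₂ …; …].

T1 = [1 -1/2 0; 0 1 0; 0 0 1]
T2·T1 = [1 -1/2 -2; 0 1 -2; 0 0 1]

T = [1 -1/2 -2; 0 1 -2; 0 0 1]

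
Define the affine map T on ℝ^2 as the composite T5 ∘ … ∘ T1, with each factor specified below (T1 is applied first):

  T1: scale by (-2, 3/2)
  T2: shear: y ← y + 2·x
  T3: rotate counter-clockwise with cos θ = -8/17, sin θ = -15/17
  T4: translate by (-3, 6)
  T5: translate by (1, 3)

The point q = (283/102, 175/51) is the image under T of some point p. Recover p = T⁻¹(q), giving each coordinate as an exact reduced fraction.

p = (-4/3, 1)

T1 = [-2 0 0; 0 3/2 0; 0 0 1]
T2·T1 = [-2 0 0; -4 3/2 0; 0 0 1]
T3·…·T1 = [-44/17 45/34 0; 62/17 -12/17 0; 0 0 1]
T4·…·T1 = [-44/17 45/34 -3; 62/17 -12/17 6; 0 0 1]
T5·…·T1 = [-44/17 45/34 -2; 62/17 -12/17 9; 0 0 1]
det M = -3; M⁻¹ = [4/17 15/34 -7/2; 62/51 44/51 -16/3; 0 0 1]
M⁻¹ · (283/102, 175/51)ᵀ = (-4/3, 1)ᵀ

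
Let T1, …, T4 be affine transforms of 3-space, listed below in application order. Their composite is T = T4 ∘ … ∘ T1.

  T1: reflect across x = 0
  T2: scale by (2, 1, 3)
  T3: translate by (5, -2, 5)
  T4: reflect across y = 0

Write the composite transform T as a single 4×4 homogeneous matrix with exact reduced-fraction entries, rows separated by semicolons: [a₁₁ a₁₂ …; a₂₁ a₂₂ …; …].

T = [-2 0 0 5; 0 -1 0 2; 0 0 3 5; 0 0 0 1]

T1 = [-1 0 0 0; 0 1 0 0; 0 0 1 0; 0 0 0 1]
T2·T1 = [-2 0 0 0; 0 1 0 0; 0 0 3 0; 0 0 0 1]
T3·…·T1 = [-2 0 0 5; 0 1 0 -2; 0 0 3 5; 0 0 0 1]
T4·…·T1 = [-2 0 0 5; 0 -1 0 2; 0 0 3 5; 0 0 0 1]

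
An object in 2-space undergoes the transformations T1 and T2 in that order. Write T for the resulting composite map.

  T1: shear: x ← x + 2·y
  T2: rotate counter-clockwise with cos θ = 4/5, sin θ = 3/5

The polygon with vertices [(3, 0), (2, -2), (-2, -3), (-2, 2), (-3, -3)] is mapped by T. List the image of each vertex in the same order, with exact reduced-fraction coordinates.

T1 shear: x ← x + 2·y: (3, 0) → (3, 0); (2, -2) → (-2, -2); (-2, -3) → (-8, -3); (-2, 2) → (2, 2); (-3, -3) → (-9, -3)
T2 rotate counter-clockwise with cos θ = 4/5, sin θ = 3/5: (3, 0) → (12/5, 9/5); (-2, -2) → (-2/5, -14/5); (-8, -3) → (-23/5, -36/5); (2, 2) → (2/5, 14/5); (-9, -3) → (-27/5, -39/5)

image vertices: (12/5, 9/5), (-2/5, -14/5), (-23/5, -36/5), (2/5, 14/5), (-27/5, -39/5)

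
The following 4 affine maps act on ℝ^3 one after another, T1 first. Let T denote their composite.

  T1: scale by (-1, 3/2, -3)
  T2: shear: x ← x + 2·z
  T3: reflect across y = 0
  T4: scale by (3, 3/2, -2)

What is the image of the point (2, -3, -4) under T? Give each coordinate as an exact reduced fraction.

T1 scale by (-1, 3/2, -3): (2, -3, -4) → (-2, -9/2, 12)
T2 shear: x ← x + 2·z: (-2, -9/2, 12) → (22, -9/2, 12)
T3 reflect across y = 0: (22, -9/2, 12) → (22, 9/2, 12)
T4 scale by (3, 3/2, -2): (22, 9/2, 12) → (66, 27/4, -24)

T(p) = (66, 27/4, -24)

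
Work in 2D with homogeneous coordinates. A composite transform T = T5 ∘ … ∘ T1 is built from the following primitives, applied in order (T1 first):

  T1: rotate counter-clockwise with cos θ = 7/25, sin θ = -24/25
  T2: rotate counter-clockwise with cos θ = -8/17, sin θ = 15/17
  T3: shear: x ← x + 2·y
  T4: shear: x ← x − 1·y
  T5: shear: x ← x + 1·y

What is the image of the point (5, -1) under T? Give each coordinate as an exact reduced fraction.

T(p) = (4179/425, 1181/425)

T1 rotate counter-clockwise with cos θ = 7/25, sin θ = -24/25: (5, -1) → (11/25, -127/25)
T2 rotate counter-clockwise with cos θ = -8/17, sin θ = 15/17: (11/25, -127/25) → (1817/425, 1181/425)
T3 shear: x ← x + 2·y: (1817/425, 1181/425) → (4179/425, 1181/425)
T4 shear: x ← x − 1·y: (4179/425, 1181/425) → (2998/425, 1181/425)
T5 shear: x ← x + 1·y: (2998/425, 1181/425) → (4179/425, 1181/425)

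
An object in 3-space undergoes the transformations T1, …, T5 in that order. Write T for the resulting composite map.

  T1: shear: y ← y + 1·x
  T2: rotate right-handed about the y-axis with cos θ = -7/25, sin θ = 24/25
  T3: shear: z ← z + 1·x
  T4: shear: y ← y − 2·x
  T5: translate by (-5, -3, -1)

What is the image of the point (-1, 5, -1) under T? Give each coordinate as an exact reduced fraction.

T1 shear: y ← y + 1·x: (-1, 5, -1) → (-1, 4, -1)
T2 rotate right-handed about the y-axis with cos θ = -7/25, sin θ = 24/25: (-1, 4, -1) → (-17/25, 4, 31/25)
T3 shear: z ← z + 1·x: (-17/25, 4, 31/25) → (-17/25, 4, 14/25)
T4 shear: y ← y − 2·x: (-17/25, 4, 14/25) → (-17/25, 134/25, 14/25)
T5 translate by (-5, -3, -1): (-17/25, 134/25, 14/25) → (-142/25, 59/25, -11/25)

T(p) = (-142/25, 59/25, -11/25)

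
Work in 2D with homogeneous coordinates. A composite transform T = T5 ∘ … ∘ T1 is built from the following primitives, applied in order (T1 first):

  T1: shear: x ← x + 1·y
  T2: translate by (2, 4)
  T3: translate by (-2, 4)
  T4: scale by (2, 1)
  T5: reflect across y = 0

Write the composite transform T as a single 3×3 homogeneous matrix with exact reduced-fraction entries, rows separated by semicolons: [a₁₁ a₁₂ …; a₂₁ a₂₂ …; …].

T1 = [1 1 0; 0 1 0; 0 0 1]
T2·T1 = [1 1 2; 0 1 4; 0 0 1]
T3·…·T1 = [1 1 0; 0 1 8; 0 0 1]
T4·…·T1 = [2 2 0; 0 1 8; 0 0 1]
T5·…·T1 = [2 2 0; 0 -1 -8; 0 0 1]

T = [2 2 0; 0 -1 -8; 0 0 1]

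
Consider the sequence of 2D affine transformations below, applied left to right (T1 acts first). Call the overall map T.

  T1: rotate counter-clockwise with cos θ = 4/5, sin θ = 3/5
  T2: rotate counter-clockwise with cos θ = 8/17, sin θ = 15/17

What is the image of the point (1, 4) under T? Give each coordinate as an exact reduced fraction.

T(p) = (-349/85, 32/85)

T1 rotate counter-clockwise with cos θ = 4/5, sin θ = 3/5: (1, 4) → (-8/5, 19/5)
T2 rotate counter-clockwise with cos θ = 8/17, sin θ = 15/17: (-8/5, 19/5) → (-349/85, 32/85)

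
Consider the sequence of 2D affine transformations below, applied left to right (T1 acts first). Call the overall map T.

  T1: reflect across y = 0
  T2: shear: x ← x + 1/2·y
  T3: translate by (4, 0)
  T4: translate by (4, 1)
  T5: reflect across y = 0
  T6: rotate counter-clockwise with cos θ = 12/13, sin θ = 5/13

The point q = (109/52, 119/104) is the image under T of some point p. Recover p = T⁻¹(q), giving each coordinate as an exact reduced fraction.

T1 = [1 0 0; 0 -1 0; 0 0 1]
T2·T1 = [1 -1/2 0; 0 -1 0; 0 0 1]
T3·…·T1 = [1 -1/2 4; 0 -1 0; 0 0 1]
T4·…·T1 = [1 -1/2 8; 0 -1 1; 0 0 1]
T5·…·T1 = [1 -1/2 8; 0 1 -1; 0 0 1]
T6·…·T1 = [12/13 -11/13 101/13; 5/13 19/26 28/13; 0 0 1]
det M = 1; M⁻¹ = [19/26 11/13 -15/2; -5/13 12/13 1; 0 0 1]
M⁻¹ · (109/52, 119/104)ᵀ = (-5, 5/4)ᵀ

p = (-5, 5/4)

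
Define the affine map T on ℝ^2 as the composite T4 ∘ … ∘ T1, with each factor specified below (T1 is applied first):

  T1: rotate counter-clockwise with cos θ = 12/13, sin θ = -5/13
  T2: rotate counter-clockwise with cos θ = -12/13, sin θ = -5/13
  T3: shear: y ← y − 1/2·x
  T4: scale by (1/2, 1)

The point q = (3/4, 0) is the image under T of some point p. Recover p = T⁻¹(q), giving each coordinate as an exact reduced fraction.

p = (-3/2, -3/4)

T1 = [12/13 5/13 0; -5/13 12/13 0; 0 0 1]
T2·T1 = [-1 0 0; 0 -1 0; 0 0 1]
T3·…·T1 = [-1 0 0; 1/2 -1 0; 0 0 1]
T4·…·T1 = [-1/2 0 0; 1/2 -1 0; 0 0 1]
det M = 1/2; M⁻¹ = [-2 0 0; -1 -1 0; 0 0 1]
M⁻¹ · (3/4, 0)ᵀ = (-3/2, -3/4)ᵀ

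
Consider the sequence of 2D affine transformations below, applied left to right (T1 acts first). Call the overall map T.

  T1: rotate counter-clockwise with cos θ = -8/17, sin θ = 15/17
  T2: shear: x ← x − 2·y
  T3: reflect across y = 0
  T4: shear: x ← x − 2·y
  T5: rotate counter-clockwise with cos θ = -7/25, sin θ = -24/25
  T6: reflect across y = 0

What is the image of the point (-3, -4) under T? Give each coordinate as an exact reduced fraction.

T1 rotate counter-clockwise with cos θ = -8/17, sin θ = 15/17: (-3, -4) → (84/17, -13/17)
T2 shear: x ← x − 2·y: (84/17, -13/17) → (110/17, -13/17)
T3 reflect across y = 0: (110/17, -13/17) → (110/17, 13/17)
T4 shear: x ← x − 2·y: (110/17, 13/17) → (84/17, 13/17)
T5 rotate counter-clockwise with cos θ = -7/25, sin θ = -24/25: (84/17, 13/17) → (-276/425, -2107/425)
T6 reflect across y = 0: (-276/425, -2107/425) → (-276/425, 2107/425)

T(p) = (-276/425, 2107/425)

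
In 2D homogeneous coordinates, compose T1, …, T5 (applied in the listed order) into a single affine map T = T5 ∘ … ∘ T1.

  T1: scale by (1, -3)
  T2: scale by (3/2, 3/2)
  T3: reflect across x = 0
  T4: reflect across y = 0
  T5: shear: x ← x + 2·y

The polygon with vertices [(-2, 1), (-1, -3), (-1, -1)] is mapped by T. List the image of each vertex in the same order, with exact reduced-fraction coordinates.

image vertices: (12, 9/2), (-51/2, -27/2), (-15/2, -9/2)

T1 scale by (1, -3): (-2, 1) → (-2, -3); (-1, -3) → (-1, 9); (-1, -1) → (-1, 3)
T2 scale by (3/2, 3/2): (-2, -3) → (-3, -9/2); (-1, 9) → (-3/2, 27/2); (-1, 3) → (-3/2, 9/2)
T3 reflect across x = 0: (-3, -9/2) → (3, -9/2); (-3/2, 27/2) → (3/2, 27/2); (-3/2, 9/2) → (3/2, 9/2)
T4 reflect across y = 0: (3, -9/2) → (3, 9/2); (3/2, 27/2) → (3/2, -27/2); (3/2, 9/2) → (3/2, -9/2)
T5 shear: x ← x + 2·y: (3, 9/2) → (12, 9/2); (3/2, -27/2) → (-51/2, -27/2); (3/2, -9/2) → (-15/2, -9/2)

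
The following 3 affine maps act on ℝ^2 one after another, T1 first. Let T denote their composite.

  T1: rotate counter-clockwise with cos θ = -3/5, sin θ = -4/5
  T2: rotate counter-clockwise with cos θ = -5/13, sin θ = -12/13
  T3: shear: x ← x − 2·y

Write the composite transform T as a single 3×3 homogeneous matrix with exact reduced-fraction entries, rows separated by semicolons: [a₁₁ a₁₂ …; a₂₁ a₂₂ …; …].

T1 = [-3/5 4/5 0; -4/5 -3/5 0; 0 0 1]
T2·T1 = [-33/65 -56/65 0; 56/65 -33/65 0; 0 0 1]
T3·…·T1 = [-29/13 2/13 0; 56/65 -33/65 0; 0 0 1]

T = [-29/13 2/13 0; 56/65 -33/65 0; 0 0 1]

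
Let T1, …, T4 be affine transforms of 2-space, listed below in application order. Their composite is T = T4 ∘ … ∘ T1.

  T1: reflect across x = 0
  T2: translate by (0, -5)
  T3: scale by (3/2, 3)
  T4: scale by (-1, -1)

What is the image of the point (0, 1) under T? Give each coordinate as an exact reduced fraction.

T(p) = (0, 12)

T1 reflect across x = 0: (0, 1) → (0, 1)
T2 translate by (0, -5): (0, 1) → (0, -4)
T3 scale by (3/2, 3): (0, -4) → (0, -12)
T4 scale by (-1, -1): (0, -12) → (0, 12)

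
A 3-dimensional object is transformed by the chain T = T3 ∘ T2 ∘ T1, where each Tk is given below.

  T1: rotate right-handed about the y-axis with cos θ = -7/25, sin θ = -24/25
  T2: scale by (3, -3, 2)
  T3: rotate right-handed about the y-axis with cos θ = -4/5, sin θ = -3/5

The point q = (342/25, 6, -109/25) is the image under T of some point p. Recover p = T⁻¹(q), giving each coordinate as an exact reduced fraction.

p = (-1, -2, 5)

T1 = [-7/25 0 -24/25 0; 0 1 0 0; 24/25 0 -7/25 0; 0 0 0 1]
T2·T1 = [-21/25 0 -72/25 0; 0 -3 0 0; 48/25 0 -14/25 0; 0 0 0 1]
T3·…·T1 = [-12/25 0 66/25 0; 0 -3 0 0; -51/25 0 -32/25 0; 0 0 0 1]
det M = -18; M⁻¹ = [-16/75 0 -11/25 0; 0 -1/3 0 0; 17/50 0 -2/25 0; 0 0 0 1]
M⁻¹ · (342/25, 6, -109/25)ᵀ = (-1, -2, 5)ᵀ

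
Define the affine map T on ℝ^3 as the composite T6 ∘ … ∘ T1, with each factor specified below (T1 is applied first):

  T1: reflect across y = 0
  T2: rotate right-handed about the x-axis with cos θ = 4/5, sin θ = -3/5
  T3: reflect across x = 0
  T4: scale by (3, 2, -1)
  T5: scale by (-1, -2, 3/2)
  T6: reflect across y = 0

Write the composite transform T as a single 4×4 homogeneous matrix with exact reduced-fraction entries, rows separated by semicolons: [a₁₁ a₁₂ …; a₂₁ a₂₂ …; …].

T1 = [1 0 0 0; 0 -1 0 0; 0 0 1 0; 0 0 0 1]
T2·T1 = [1 0 0 0; 0 -4/5 3/5 0; 0 3/5 4/5 0; 0 0 0 1]
T3·…·T1 = [-1 0 0 0; 0 -4/5 3/5 0; 0 3/5 4/5 0; 0 0 0 1]
T4·…·T1 = [-3 0 0 0; 0 -8/5 6/5 0; 0 -3/5 -4/5 0; 0 0 0 1]
T5·…·T1 = [3 0 0 0; 0 16/5 -12/5 0; 0 -9/10 -6/5 0; 0 0 0 1]
T6·…·T1 = [3 0 0 0; 0 -16/5 12/5 0; 0 -9/10 -6/5 0; 0 0 0 1]

T = [3 0 0 0; 0 -16/5 12/5 0; 0 -9/10 -6/5 0; 0 0 0 1]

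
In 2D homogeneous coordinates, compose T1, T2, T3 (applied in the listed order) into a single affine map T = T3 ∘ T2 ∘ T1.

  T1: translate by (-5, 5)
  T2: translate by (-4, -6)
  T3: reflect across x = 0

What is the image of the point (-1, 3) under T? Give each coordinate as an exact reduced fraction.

T1 translate by (-5, 5): (-1, 3) → (-6, 8)
T2 translate by (-4, -6): (-6, 8) → (-10, 2)
T3 reflect across x = 0: (-10, 2) → (10, 2)

T(p) = (10, 2)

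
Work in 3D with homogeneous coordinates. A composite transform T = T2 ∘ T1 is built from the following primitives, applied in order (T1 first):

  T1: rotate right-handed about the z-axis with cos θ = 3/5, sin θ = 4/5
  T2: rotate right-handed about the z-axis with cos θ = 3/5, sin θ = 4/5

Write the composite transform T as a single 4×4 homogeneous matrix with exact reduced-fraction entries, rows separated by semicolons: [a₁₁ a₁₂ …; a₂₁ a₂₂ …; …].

T1 = [3/5 -4/5 0 0; 4/5 3/5 0 0; 0 0 1 0; 0 0 0 1]
T2·T1 = [-7/25 -24/25 0 0; 24/25 -7/25 0 0; 0 0 1 0; 0 0 0 1]

T = [-7/25 -24/25 0 0; 24/25 -7/25 0 0; 0 0 1 0; 0 0 0 1]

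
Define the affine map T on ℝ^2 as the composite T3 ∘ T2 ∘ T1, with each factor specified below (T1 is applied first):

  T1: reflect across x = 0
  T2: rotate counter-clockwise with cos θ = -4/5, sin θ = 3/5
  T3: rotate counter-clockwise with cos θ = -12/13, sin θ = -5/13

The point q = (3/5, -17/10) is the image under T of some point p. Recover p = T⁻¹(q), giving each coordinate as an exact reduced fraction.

T1 = [-1 0 0; 0 1 0; 0 0 1]
T2·T1 = [4/5 -3/5 0; -3/5 -4/5 0; 0 0 1]
T3·…·T1 = [-63/65 16/65 0; 16/65 63/65 0; 0 0 1]
det M = -1; M⁻¹ = [-63/65 16/65 0; 16/65 63/65 0; 0 0 1]
M⁻¹ · (3/5, -17/10)ᵀ = (-1, -3/2)ᵀ

p = (-1, -3/2)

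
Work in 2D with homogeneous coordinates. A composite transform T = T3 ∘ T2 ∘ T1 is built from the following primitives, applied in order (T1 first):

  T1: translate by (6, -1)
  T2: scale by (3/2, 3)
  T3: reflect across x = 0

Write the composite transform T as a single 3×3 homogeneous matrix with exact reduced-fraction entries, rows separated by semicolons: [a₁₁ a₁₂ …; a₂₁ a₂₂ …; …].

T1 = [1 0 6; 0 1 -1; 0 0 1]
T2·T1 = [3/2 0 9; 0 3 -3; 0 0 1]
T3·…·T1 = [-3/2 0 -9; 0 3 -3; 0 0 1]

T = [-3/2 0 -9; 0 3 -3; 0 0 1]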